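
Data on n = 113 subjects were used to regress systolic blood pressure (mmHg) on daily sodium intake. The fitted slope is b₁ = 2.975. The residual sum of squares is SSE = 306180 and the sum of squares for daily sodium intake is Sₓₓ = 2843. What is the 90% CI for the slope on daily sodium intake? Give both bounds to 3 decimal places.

MSE = SSE/(n − 2) = 306180/111 = 2758.38.
SE(b₁) = √(MSE/Sₓₓ) = √(2758.38/2843) = 0.985005.
df = n − 2 = 111.
t* = t_{0.05, 111} = 1.658697.
Margin = t* × SE = 1.658697 × 0.985005 = 1.63383.
CI: 2.975 ± 1.63383 → (1.341, 4.609).
With 90% confidence, each one-unit increase in daily sodium intake is associated with a change of between 1.341 and 4.609 mmHg in systolic blood pressure.

(1.341, 4.609)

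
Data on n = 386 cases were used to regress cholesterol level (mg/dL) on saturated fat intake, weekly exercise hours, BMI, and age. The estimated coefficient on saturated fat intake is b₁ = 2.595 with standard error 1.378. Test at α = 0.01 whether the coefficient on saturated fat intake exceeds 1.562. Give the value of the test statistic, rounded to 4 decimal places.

H₀: β₁ = 1.562 vs H₁: β₁ > 1.562.
t = (b₁ − β₁⁰)/SE = (2.595 − 1.562) / 1.378 = 0.7496.
df = n − k − 1 = 386 − 4 − 1 = 381.
One-sided p ≈ 0.2270, which is ≥ 0.01, so fail to reject H₀.
The data do not give significant evidence that the true slope on saturated fat intake exceeds 1.562 mg/dL per unit, holding the other predictors fixed.

t = 0.7496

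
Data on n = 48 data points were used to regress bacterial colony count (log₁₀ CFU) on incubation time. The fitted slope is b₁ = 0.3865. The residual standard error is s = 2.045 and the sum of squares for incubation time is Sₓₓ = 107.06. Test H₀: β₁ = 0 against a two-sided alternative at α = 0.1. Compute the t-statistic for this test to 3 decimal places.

t = 1.956

SE(b₁) = s/√Sₓₓ = 2.045/√107.06 = 0.197642.
t = 0.3865 / 0.197642 = 1.956.
df = n − 2 = 46.
Two-sided p ≈ 0.0566, which is < 0.1, so reject H₀.
There is evidence that incubation time is associated with bacterial colony count.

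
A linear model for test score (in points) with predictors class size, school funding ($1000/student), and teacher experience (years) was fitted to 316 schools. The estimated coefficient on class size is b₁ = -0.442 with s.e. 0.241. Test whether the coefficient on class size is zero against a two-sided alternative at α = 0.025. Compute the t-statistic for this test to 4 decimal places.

t = -1.8340

H₀: β₁ = 0 vs H₁: β₁ ≠ 0.
t = (b₁ − β₁⁰)/SE = -0.442 / 0.241 = -1.8340.
df = n − k − 1 = 316 − 3 − 1 = 312.
Two-sided p ≈ 0.0676, which is ≥ 0.025, so fail to reject H₀.
The data do not give significant evidence of an association between class size and test score, after adjusting for the other predictors.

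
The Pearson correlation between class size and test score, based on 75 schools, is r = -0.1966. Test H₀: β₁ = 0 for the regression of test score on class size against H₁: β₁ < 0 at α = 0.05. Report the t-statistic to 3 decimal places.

t = -1.713

t = r·√(n − 2)/√(1 − r²) = -0.1966·√73/√0.961348 = -1.713.
df = n − 2 = 73.
One-sided p ≈ 0.0455, which is < 0.05, so reject H₀.
There is evidence of a linear association between class size and test score.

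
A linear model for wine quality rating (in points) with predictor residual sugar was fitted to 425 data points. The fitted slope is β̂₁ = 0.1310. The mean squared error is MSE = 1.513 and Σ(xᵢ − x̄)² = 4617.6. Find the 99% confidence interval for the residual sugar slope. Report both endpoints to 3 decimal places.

SE(β̂₁) = √(MSE/Sₓₓ) = √(1.513/4617.6) = 0.0181014.
df = n − 2 = 423.
t* = t_{0.005, 423} = 2.587502.
Margin = t* × SE = 2.587502 × 0.0181014 = 0.04684.
CI: 0.1310 ± 0.04684 → (0.084, 0.178).
With 99% confidence, each one-unit increase in residual sugar is associated with a change of between 0.084 and 0.178 points in wine quality rating.

(0.084, 0.178)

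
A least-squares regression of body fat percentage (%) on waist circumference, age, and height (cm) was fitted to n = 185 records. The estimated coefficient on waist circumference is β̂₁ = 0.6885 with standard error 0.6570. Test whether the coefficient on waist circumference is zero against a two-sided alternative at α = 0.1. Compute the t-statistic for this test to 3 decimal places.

H₀: β₁ = 0 vs H₁: β₁ ≠ 0.
t = (β̂₁ − β₁⁰)/SE = 0.6885 / 0.6570 = 1.048.
df = n − k − 1 = 185 − 3 − 1 = 181.
Two-sided p ≈ 0.2961, which is ≥ 0.1, so fail to reject H₀.
The data do not give significant evidence of an association between waist circumference and body fat percentage, after adjusting for the other predictors.

t = 1.048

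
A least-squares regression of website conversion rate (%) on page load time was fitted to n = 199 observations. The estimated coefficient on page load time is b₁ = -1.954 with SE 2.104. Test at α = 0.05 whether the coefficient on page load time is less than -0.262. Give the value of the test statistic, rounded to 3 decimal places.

t = -0.804

H₀: β₁ = -0.262 vs H₁: β₁ < -0.262.
t = (b₁ − β₁⁰)/SE = (-1.954 − (-0.262)) / 2.104 = -0.804.
df = n − 2 = 199 − 2 = 197.
One-sided p ≈ 0.2111, which is ≥ 0.05, so fail to reject H₀.
The data do not give significant evidence that the true slope on page load time is below -0.262 % per unit.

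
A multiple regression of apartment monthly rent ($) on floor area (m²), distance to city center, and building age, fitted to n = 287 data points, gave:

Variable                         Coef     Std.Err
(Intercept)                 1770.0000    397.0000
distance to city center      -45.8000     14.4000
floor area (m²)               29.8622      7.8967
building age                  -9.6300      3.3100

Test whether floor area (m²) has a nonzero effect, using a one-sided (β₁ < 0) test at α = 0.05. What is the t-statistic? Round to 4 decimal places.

Read off: b = 29.8622, SE = 7.8967 for floor area (m²).
H₀: β₁ = 0 vs H₁: β₁ < 0.
t = 29.8622 / 7.8967 = 3.7816.
df = n − k − 1 = 287 − 3 − 1 = 283.
One-sided p ≈ 0.9999, which is ≥ 0.05, so fail to reject H₀.
The data do not give significant evidence that the true slope on floor area (m²) is negative, holding the other predictors fixed.

t = 3.7816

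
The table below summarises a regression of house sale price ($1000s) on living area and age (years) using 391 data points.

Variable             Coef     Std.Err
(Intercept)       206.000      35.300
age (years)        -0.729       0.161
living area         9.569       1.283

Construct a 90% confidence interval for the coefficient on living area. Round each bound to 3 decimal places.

(7.454, 11.684)

Read off: b = 9.569, SE = 1.283 for living area.
df = n − k − 1 = 391 − 2 − 1 = 388.
t* = t_{0.05, 388} = 1.64879.
Margin = t* × SE = 1.64879 × 1.283 = 2.11540.
CI: 9.569 ± 2.11540 → (7.454, 11.684).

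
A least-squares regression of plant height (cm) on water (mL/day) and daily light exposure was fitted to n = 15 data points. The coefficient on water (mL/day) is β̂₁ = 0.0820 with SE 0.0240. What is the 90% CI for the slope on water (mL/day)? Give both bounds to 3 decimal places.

(0.039, 0.125)

df = n − k − 1 = 15 − 2 − 1 = 12.
t* = t_{0.05, 12} = 1.782288.
Margin = t* × SE = 1.782288 × 0.0240 = 0.04277.
CI: 0.0820 ± 0.04277 → (0.039, 0.125).
With 90% confidence, each one-unit increase in water (mL/day) is associated with a change of between 0.039 and 0.125 cm in plant height, holding the other predictors fixed.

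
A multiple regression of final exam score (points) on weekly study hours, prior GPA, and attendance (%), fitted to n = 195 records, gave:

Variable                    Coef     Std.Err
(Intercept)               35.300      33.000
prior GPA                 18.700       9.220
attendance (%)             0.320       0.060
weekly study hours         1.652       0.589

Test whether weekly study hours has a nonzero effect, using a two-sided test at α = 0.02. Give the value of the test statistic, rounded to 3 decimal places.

t = 2.805

Read off: b = 1.652, SE = 0.589 for weekly study hours.
H₀: β₁ = 0 vs H₁: β₁ ≠ 0.
t = 1.652 / 0.589 = 2.805.
df = n − k − 1 = 195 − 3 − 1 = 191.
Two-sided p ≈ 0.0056, which is < 0.02, so reject H₀.
There is evidence that weekly study hours is associated with final exam score, holding the other predictors fixed.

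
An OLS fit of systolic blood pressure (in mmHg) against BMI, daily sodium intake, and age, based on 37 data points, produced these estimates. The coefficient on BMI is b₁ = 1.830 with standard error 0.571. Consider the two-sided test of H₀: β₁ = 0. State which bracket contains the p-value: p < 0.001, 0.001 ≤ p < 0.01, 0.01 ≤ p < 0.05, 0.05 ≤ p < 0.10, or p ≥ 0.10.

0.001 ≤ p < 0.01

t = 1.830 / 0.571 = 3.205.
df = n − k − 1 = 37 − 3 − 1 = 33.
Two-sided p = 2·P(T_{33} > |t|) ≈ 0.0030.
So 0.001 ≤ p < 0.01.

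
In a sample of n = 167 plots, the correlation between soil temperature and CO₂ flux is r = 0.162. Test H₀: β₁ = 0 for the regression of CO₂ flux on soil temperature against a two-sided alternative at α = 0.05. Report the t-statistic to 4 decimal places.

t = r·√(n − 2)/√(1 − r²) = 0.162·√165/√0.973756 = 2.1088.
df = n − 2 = 165.
Two-sided p ≈ 0.0365, which is < 0.05, so reject H₀.
There is evidence of a linear association between soil temperature and CO₂ flux.

t = 2.1088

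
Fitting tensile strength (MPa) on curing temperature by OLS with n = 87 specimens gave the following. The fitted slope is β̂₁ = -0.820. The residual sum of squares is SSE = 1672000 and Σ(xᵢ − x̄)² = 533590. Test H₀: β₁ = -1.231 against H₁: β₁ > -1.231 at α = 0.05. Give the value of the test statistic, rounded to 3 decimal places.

MSE = SSE/(n − 2) = 1672000/85 = 19670.6.
SE(β̂₁) = √(MSE/Sₓₓ) = √(19670.6/533590) = 0.192002.
t = (-0.820 − (-1.231)) / 0.192002 = 2.141.
df = n − 2 = 85.
One-sided p ≈ 0.0176, which is < 0.05, so reject H₀.
There is evidence that the true slope on curing temperature exceeds -1.231 MPa per unit.

t = 2.141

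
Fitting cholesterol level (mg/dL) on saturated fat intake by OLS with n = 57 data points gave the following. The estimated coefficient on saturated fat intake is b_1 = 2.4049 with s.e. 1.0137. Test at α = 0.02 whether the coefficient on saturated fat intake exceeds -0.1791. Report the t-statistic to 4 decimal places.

t = 2.5491

H₀: β₁ = -0.1791 vs H₁: β₁ > -0.1791.
t = (b_1 − β₁⁰)/SE = (2.4049 − (-0.1791)) / 1.0137 = 2.5491.
df = n − 2 = 57 − 2 = 55.
One-sided p ≈ 0.0068, which is < 0.02, so reject H₀.
There is evidence that the true slope on saturated fat intake exceeds -0.1791 mg/dL per unit.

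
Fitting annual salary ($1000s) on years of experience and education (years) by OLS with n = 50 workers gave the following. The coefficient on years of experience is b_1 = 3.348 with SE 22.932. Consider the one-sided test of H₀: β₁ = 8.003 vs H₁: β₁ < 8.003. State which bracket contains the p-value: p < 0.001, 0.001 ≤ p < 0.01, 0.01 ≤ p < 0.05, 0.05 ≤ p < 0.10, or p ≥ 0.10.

t = (3.348 − 8.003) / 22.932 = -0.203.
df = n − k − 1 = 50 − 2 − 1 = 47.
One-sided p = P(T_{47} < t) ≈ 0.4200.
So p ≥ 0.10.

p ≥ 0.10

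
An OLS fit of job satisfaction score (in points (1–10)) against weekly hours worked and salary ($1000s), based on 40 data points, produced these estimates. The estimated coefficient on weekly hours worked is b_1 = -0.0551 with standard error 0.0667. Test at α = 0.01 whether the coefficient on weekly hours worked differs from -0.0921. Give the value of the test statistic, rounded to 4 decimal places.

H₀: β₁ = -0.0921 vs H₁: β₁ ≠ -0.0921.
t = (b_1 − β₁⁰)/SE = (-0.0551 − (-0.0921)) / 0.0667 = 0.5547.
df = n − k − 1 = 40 − 2 − 1 = 37.
Two-sided p ≈ 0.5824, which is ≥ 0.01, so fail to reject H₀.
The data are consistent with a true slope of -0.0921 points (1–10) per unit of weekly hours worked, holding the other predictors fixed.

t = 0.5547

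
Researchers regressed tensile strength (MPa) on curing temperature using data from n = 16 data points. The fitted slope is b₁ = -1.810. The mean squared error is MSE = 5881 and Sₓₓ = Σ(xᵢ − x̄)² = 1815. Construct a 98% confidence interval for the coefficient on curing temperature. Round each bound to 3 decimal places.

SE(b₁) = √(MSE/Sₓₓ) = √(5881/1815) = 1.80006.
df = n − 2 = 14.
t* = t_{0.01, 14} = 2.624494.
Margin = t* × SE = 2.624494 × 1.80006 = 4.72425.
CI: -1.810 ± 4.72425 → (-6.534, 2.914).
With 98% confidence, each one-unit increase in curing temperature is associated with a change of between -6.534 and 2.914 MPa in tensile strength.

(-6.534, 2.914)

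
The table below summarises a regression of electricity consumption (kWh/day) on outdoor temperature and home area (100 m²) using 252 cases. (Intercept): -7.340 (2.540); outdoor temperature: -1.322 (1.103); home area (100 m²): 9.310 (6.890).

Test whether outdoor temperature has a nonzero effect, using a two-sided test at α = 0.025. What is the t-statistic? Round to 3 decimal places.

Read off: b = -1.322, SE = 1.103 for outdoor temperature.
H₀: β₁ = 0 vs H₁: β₁ ≠ 0.
t = -1.322 / 1.103 = -1.199.
df = n − k − 1 = 252 − 2 − 1 = 249.
Two-sided p ≈ 0.2318, which is ≥ 0.025, so fail to reject H₀.
The data do not give significant evidence of an association between outdoor temperature and electricity consumption, after adjusting for the other predictors.

t = -1.199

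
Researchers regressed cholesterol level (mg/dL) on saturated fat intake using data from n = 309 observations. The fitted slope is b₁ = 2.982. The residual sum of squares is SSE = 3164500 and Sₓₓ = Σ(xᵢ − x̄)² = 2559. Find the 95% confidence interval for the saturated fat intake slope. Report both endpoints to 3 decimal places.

MSE = SSE/(n − 2) = 3164500/307 = 10307.8.
SE(b₁) = √(MSE/Sₓₓ) = √(10307.8/2559) = 2.007.
df = n − 2 = 307.
t* = t_{0.025, 307} = 1.967721.
Margin = t* × SE = 1.967721 × 2.007 = 3.94922.
CI: 2.982 ± 3.94922 → (-0.967, 6.931).
With 95% confidence, each one-unit increase in saturated fat intake is associated with a change of between -0.967 and 6.931 mg/dL in cholesterol level.

(-0.967, 6.931)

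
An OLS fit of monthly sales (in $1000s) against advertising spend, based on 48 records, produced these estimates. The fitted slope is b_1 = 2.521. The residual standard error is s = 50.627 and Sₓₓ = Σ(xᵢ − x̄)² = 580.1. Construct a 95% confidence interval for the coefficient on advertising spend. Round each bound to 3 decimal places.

SE(b_1) = s/√Sₓₓ = 50.627/√580.1 = 2.10199.
df = n − 2 = 46.
t* = t_{0.025, 46} = 2.012896.
Margin = t* × SE = 2.012896 × 2.10199 = 4.23109.
CI: 2.521 ± 4.23109 → (-1.710, 6.752).
With 95% confidence, each one-unit increase in advertising spend is associated with a change of between -1.710 and 6.752 $1000s in monthly sales.

(-1.710, 6.752)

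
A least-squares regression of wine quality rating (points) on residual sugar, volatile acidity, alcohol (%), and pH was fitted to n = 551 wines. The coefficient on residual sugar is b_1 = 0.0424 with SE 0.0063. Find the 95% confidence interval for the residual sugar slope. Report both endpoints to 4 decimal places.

df = n − k − 1 = 551 − 4 − 1 = 546.
t* = t_{0.025, 546} = 1.964318.
Margin = t* × SE = 1.964318 × 0.0063 = 0.012375.
CI: 0.0424 ± 0.012375 → (0.0300, 0.0548).
With 95% confidence, each one-unit increase in residual sugar is associated with a change of between 0.0300 and 0.0548 points in wine quality rating, holding the other predictors fixed.

(0.0300, 0.0548)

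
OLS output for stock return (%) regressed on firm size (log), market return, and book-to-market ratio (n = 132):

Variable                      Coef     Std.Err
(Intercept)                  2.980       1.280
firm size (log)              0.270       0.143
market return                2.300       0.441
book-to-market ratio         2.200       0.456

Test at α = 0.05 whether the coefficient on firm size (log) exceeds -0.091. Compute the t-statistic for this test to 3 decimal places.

Read off: b = 0.270, SE = 0.143 for firm size (log).
H₀: β₁ = -0.091 vs H₁: β₁ > -0.091.
t = (0.270 − (-0.091)) / 0.143 = 2.524.
df = n − k − 1 = 132 − 3 − 1 = 128.
One-sided p ≈ 0.0064, which is < 0.05, so reject H₀.
There is evidence that the true slope on firm size (log) exceeds -0.091 % per unit, holding the other predictors fixed.

t = 2.524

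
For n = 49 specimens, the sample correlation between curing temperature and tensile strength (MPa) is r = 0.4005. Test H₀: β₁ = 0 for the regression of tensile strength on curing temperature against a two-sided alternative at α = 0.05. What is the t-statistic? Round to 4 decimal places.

t = r·√(n − 2)/√(1 − r²) = 0.4005·√47/√0.8396 = 2.9965.
df = n − 2 = 47.
Two-sided p ≈ 0.0044, which is < 0.05, so reject H₀.
There is evidence of a linear association between curing temperature and tensile strength.

t = 2.9965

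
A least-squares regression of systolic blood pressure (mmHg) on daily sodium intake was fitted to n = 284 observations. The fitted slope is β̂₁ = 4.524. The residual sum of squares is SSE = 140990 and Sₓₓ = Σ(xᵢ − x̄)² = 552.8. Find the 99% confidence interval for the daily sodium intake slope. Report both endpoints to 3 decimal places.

MSE = SSE/(n − 2) = 140990/282 = 499.965.
SE(β̂₁) = √(MSE/Sₓₓ) = √(499.965/552.8) = 0.951011.
df = n − 2 = 282.
t* = t_{0.005, 282} = 2.593376.
Margin = t* × SE = 2.593376 × 0.951011 = 2.46633.
CI: 4.524 ± 2.46633 → (2.058, 6.990).
With 99% confidence, each one-unit increase in daily sodium intake is associated with a change of between 2.058 and 6.990 mmHg in systolic blood pressure.

(2.058, 6.990)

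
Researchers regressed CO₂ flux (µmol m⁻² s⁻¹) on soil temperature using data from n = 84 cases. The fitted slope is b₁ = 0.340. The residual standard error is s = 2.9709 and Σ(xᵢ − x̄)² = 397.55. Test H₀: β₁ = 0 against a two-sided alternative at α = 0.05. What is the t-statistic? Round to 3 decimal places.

t = 2.282

SE(b₁) = s/√Sₓₓ = 2.9709/√397.55 = 0.149002.
t = 0.340 / 0.149002 = 2.282.
df = n − 2 = 82.
Two-sided p ≈ 0.0251, which is < 0.05, so reject H₀.
There is evidence that soil temperature is associated with CO₂ flux.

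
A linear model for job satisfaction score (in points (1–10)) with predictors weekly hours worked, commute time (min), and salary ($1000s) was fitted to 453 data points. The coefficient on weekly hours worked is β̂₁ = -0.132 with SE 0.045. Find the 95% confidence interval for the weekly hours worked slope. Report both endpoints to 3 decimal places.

(-0.220, -0.044)

df = n − k − 1 = 453 − 3 − 1 = 449.
t* = t_{0.025, 449} = 1.965261.
Margin = t* × SE = 1.965261 × 0.045 = 0.08844.
CI: -0.132 ± 0.08844 → (-0.220, -0.044).
With 95% confidence, each one-unit increase in weekly hours worked is associated with a change of between -0.220 and -0.044 points (1–10) in job satisfaction score, holding the other predictors fixed.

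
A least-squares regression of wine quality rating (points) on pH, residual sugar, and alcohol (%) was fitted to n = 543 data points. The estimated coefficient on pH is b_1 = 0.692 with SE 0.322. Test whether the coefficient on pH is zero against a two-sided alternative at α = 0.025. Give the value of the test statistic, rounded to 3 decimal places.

H₀: β₁ = 0 vs H₁: β₁ ≠ 0.
t = (b_1 − β₁⁰)/SE = 0.692 / 0.322 = 2.149.
df = n − k − 1 = 543 − 3 − 1 = 539.
Two-sided p ≈ 0.0321, which is ≥ 0.025, so fail to reject H₀.
The data do not give significant evidence of an association between pH and wine quality rating, after adjusting for the other predictors.

t = 2.149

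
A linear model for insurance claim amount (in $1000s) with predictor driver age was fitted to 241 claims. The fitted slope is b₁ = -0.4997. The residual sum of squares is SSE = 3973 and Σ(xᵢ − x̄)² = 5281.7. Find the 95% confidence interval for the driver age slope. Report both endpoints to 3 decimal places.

(-0.610, -0.389)

MSE = SSE/(n − 2) = 3973/239 = 16.6234.
SE(b₁) = √(MSE/Sₓₓ) = √(16.6234/5281.7) = 0.0561014.
df = n − 2 = 239.
t* = t_{0.025, 239} = 1.969939.
Margin = t* × SE = 1.969939 × 0.0561014 = 0.11052.
CI: -0.4997 ± 0.11052 → (-0.610, -0.389).
With 95% confidence, each one-unit increase in driver age is associated with a change of between -0.610 and -0.389 $1000s in insurance claim amount.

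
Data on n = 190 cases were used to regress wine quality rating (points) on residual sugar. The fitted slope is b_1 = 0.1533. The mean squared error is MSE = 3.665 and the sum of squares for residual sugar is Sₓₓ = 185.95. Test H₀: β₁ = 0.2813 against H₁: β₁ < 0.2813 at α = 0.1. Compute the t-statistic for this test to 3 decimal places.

t = -0.912

SE(b_1) = √(MSE/Sₓₓ) = √(3.665/185.95) = 0.140391.
t = (0.1533 − 0.2813) / 0.140391 = -0.912.
df = n − 2 = 188.
One-sided p ≈ 0.1815, which is ≥ 0.1, so fail to reject H₀.
The data do not give significant evidence that the true slope on residual sugar is below 0.2813 points per unit.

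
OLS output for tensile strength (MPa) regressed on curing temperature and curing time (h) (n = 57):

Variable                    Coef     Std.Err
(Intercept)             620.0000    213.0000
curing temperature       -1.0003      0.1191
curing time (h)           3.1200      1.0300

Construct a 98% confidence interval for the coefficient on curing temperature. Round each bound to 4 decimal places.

Read off: b = -1.0003, SE = 0.1191 for curing temperature.
df = n − k − 1 = 57 − 2 − 1 = 54.
t* = t_{0.01, 54} = 2.39741.
Margin = t* × SE = 2.39741 × 0.1191 = 0.285531.
CI: -1.0003 ± 0.285531 → (-1.2858, -0.7148).

(-1.2858, -0.7148)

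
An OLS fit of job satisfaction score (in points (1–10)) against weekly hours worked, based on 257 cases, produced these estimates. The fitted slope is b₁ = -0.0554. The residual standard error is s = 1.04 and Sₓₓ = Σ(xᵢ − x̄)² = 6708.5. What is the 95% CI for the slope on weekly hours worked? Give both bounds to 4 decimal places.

(-0.0804, -0.0304)

SE(b₁) = s/√Sₓₓ = 1.04/√6708.5 = 0.0126976.
df = n − 2 = 255.
t* = t_{0.025, 255} = 1.969311.
Margin = t* × SE = 1.969311 × 0.0126976 = 0.025005.
CI: -0.0554 ± 0.025005 → (-0.0804, -0.0304).
With 95% confidence, each one-unit increase in weekly hours worked is associated with a change of between -0.0804 and -0.0304 points (1–10) in job satisfaction score.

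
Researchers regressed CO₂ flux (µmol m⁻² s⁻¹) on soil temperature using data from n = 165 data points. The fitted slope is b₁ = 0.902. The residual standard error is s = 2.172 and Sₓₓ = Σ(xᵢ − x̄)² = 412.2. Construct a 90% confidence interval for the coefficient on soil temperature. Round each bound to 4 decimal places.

(0.7250, 1.0790)

SE(b₁) = s/√Sₓₓ = 2.172/√412.2 = 0.106981.
df = n − 2 = 163.
t* = t_{0.05, 163} = 1.654256.
Margin = t* × SE = 1.654256 × 0.106981 = 0.176974.
CI: 0.902 ± 0.176974 → (0.7250, 1.0790).
With 90% confidence, each one-unit increase in soil temperature is associated with a change of between 0.7250 and 1.0790 µmol m⁻² s⁻¹ in CO₂ flux.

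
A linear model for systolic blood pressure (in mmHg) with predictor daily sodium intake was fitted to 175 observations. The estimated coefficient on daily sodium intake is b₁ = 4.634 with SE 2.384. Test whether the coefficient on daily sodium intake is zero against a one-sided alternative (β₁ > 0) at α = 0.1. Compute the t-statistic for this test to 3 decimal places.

H₀: β₁ = 0 vs H₁: β₁ > 0.
t = (b₁ − β₁⁰)/SE = 4.634 / 2.384 = 1.944.
df = n − 2 = 175 − 2 = 173.
One-sided p ≈ 0.0268, which is < 0.1, so reject H₀.
There is evidence that the true slope on daily sodium intake is positive.

t = 1.944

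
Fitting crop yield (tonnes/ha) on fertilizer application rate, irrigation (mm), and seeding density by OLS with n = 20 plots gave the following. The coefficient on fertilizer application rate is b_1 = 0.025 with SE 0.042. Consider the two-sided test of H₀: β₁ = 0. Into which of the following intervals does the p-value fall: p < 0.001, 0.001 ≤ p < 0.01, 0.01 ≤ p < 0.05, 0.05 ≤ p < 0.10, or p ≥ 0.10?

t = 0.025 / 0.042 = 0.595.
df = n − k − 1 = 20 − 3 − 1 = 16.
Two-sided p = 2·P(T_{16} > |t|) ≈ 0.5600.
So p ≥ 0.10.

p ≥ 0.10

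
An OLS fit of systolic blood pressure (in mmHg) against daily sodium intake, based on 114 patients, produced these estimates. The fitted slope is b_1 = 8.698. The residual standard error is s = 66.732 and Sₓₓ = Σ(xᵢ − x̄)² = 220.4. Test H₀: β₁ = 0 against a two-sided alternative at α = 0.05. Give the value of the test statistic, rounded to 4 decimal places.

SE(b_1) = s/√Sₓₓ = 66.732/√220.4 = 4.49499.
t = 8.698 / 4.49499 = 1.9350.
df = n − 2 = 112.
Two-sided p ≈ 0.0555, which is ≥ 0.05, so fail to reject H₀.
The data do not give significant evidence of an association between daily sodium intake and systolic blood pressure.

t = 1.9350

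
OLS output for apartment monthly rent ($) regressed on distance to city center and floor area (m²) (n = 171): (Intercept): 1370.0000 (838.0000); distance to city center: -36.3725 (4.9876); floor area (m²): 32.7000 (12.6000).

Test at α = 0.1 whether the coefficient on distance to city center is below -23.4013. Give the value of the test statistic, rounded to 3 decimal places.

t = -2.601

Read off: b = -36.3725, SE = 4.9876 for distance to city center.
H₀: β₁ = -23.4013 vs H₁: β₁ < -23.4013.
t = (-36.3725 − (-23.4013)) / 4.9876 = -2.601.
df = n − k − 1 = 171 − 2 − 1 = 168.
One-sided p ≈ 0.0051, which is < 0.1, so reject H₀.
There is evidence that the true slope on distance to city center is below -23.4013 $ per unit, holding the other predictors fixed.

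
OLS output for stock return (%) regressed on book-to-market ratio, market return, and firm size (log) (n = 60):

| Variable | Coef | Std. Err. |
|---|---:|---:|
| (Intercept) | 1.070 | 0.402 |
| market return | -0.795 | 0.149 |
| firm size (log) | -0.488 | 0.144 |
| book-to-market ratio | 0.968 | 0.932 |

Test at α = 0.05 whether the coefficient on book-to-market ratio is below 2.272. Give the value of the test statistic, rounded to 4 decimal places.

t = -1.3991

Read off: b = 0.968, SE = 0.932 for book-to-market ratio.
H₀: β₁ = 2.272 vs H₁: β₁ < 2.272.
t = (0.968 − 2.272) / 0.932 = -1.3991.
df = n − k − 1 = 60 − 3 − 1 = 56.
One-sided p ≈ 0.0836, which is ≥ 0.05, so fail to reject H₀.
The data do not give significant evidence that the true slope on book-to-market ratio is below 2.272 % per unit, holding the other predictors fixed.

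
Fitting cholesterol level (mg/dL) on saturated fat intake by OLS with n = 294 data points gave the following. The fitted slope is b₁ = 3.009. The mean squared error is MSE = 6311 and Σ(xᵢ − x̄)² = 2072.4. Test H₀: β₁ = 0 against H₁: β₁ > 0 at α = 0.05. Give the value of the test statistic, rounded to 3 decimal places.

SE(b₁) = √(MSE/Sₓₓ) = √(6311/2072.4) = 1.74507.
t = 3.009 / 1.74507 = 1.724.
df = n − 2 = 292.
One-sided p ≈ 0.0429, which is < 0.05, so reject H₀.
There is evidence that the true slope on saturated fat intake is positive.

t = 1.724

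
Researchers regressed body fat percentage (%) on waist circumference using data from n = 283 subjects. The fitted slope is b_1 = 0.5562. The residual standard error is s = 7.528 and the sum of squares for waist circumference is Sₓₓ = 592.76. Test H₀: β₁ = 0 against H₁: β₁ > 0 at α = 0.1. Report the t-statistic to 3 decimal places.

SE(b_1) = s/√Sₓₓ = 7.528/√592.76 = 0.3092.
t = 0.5562 / 0.3092 = 1.799.
df = n − 2 = 281.
One-sided p ≈ 0.0366, which is < 0.1, so reject H₀.
There is evidence that the true slope on waist circumference is positive.

t = 1.799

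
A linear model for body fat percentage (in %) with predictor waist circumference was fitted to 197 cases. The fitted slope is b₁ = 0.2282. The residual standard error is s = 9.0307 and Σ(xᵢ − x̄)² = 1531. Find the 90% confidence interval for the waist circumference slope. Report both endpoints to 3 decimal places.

(-0.153, 0.610)

SE(b₁) = s/√Sₓₓ = 9.0307/√1531 = 0.230799.
df = n − 2 = 195.
t* = t_{0.05, 195} = 1.652705.
Margin = t* × SE = 1.652705 × 0.230799 = 0.38144.
CI: 0.2282 ± 0.38144 → (-0.153, 0.610).
With 90% confidence, each one-unit increase in waist circumference is associated with a change of between -0.153 and 0.610 % in body fat percentage.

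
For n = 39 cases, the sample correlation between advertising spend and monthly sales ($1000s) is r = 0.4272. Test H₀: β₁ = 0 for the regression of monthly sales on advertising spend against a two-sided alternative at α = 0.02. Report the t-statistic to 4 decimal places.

t = r·√(n − 2)/√(1 − r²) = 0.4272·√37/√0.8175 = 2.8740.
df = n − 2 = 37.
Two-sided p ≈ 0.0067, which is < 0.02, so reject H₀.
There is evidence of a linear association between advertising spend and monthly sales.

t = 2.8740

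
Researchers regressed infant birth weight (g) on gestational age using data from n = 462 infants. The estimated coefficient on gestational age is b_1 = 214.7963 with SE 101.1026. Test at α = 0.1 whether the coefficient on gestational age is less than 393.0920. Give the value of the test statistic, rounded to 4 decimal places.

t = -1.7635

H₀: β₁ = 393.0920 vs H₁: β₁ < 393.0920.
t = (b_1 − β₁⁰)/SE = (214.7963 − 393.0920) / 101.1026 = -1.7635.
df = n − 2 = 462 − 2 = 460.
One-sided p ≈ 0.0392, which is < 0.1, so reject H₀.
There is evidence that the true slope on gestational age is below 393.0920 g per unit.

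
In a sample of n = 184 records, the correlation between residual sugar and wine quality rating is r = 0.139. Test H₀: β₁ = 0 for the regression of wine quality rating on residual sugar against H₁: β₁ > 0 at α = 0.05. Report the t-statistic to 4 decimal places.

t = 1.8936

t = r·√(n − 2)/√(1 − r²) = 0.139·√182/√0.980679 = 1.8936.
df = n − 2 = 182.
One-sided p ≈ 0.0299, which is < 0.05, so reject H₀.
There is evidence of a linear association between residual sugar and wine quality rating.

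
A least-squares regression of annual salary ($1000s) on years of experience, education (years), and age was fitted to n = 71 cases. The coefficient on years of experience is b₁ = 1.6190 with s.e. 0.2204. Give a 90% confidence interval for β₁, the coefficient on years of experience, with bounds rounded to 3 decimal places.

df = n − k − 1 = 71 − 3 − 1 = 67.
t* = t_{0.05, 67} = 1.667916.
Margin = t* × SE = 1.667916 × 0.2204 = 0.36761.
CI: 1.6190 ± 0.36761 → (1.251, 1.987).
With 90% confidence, each one-unit increase in years of experience is associated with a change of between 1.251 and 1.987 $1000s in annual salary, holding the other predictors fixed.

(1.251, 1.987)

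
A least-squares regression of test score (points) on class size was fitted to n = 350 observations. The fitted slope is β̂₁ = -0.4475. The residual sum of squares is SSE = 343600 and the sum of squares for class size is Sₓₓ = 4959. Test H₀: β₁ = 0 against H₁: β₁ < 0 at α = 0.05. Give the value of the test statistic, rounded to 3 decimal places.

t = -1.003

MSE = SSE/(n − 2) = 343600/348 = 987.356.
SE(β̂₁) = √(MSE/Sₓₓ) = √(987.356/4959) = 0.446211.
t = -0.4475 / 0.446211 = -1.003.
df = n − 2 = 348.
One-sided p ≈ 0.1583, which is ≥ 0.05, so fail to reject H₀.
The data do not give significant evidence that the true slope on class size is negative.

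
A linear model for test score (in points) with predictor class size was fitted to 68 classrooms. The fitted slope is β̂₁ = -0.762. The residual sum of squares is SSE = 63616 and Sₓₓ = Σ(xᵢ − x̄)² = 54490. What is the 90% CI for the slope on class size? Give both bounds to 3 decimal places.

(-0.984, -0.540)

MSE = SSE/(n − 2) = 63616/66 = 963.879.
SE(β̂₁) = √(MSE/Sₓₓ) = √(963.879/54490) = 0.133.
df = n − 2 = 66.
t* = t_{0.05, 66} = 1.668271.
Margin = t* × SE = 1.668271 × 0.133 = 0.22188.
CI: -0.762 ± 0.22188 → (-0.984, -0.540).
With 90% confidence, each one-unit increase in class size is associated with a change of between -0.984 and -0.540 points in test score.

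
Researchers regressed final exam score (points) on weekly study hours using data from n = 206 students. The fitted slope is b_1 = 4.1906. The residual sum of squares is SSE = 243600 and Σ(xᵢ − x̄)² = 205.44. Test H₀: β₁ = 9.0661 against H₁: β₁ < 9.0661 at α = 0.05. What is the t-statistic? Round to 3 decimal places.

t = -2.022

MSE = SSE/(n − 2) = 243600/204 = 1194.12.
SE(b_1) = √(MSE/Sₓₓ) = √(1194.12/205.44) = 2.41091.
t = (4.1906 − 9.0661) / 2.41091 = -2.022.
df = n − 2 = 204.
One-sided p ≈ 0.0222, which is < 0.05, so reject H₀.
There is evidence that the true slope on weekly study hours is below 9.0661 points per unit.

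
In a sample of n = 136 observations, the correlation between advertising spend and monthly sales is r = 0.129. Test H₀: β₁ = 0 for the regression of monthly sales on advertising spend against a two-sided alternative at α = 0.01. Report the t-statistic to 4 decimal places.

t = r·√(n − 2)/√(1 − r²) = 0.129·√134/√0.983359 = 1.5059.
df = n − 2 = 134.
Two-sided p ≈ 0.1345, which is ≥ 0.01, so fail to reject H₀.
The data do not give significant evidence of a linear association between advertising spend and monthly sales.

t = 1.5059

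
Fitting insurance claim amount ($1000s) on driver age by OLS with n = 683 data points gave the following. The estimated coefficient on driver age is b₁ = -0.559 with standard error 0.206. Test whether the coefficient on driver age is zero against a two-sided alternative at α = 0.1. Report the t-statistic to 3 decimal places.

t = -2.714

H₀: β₁ = 0 vs H₁: β₁ ≠ 0.
t = (b₁ − β₁⁰)/SE = -0.559 / 0.206 = -2.714.
df = n − 2 = 683 − 2 = 681.
Two-sided p ≈ 0.0068, which is < 0.1, so reject H₀.
There is evidence that driver age is associated with insurance claim amount.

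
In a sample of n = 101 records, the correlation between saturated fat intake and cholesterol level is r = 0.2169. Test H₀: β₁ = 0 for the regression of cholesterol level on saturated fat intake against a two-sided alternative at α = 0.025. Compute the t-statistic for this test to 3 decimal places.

t = 2.211

t = r·√(n − 2)/√(1 − r²) = 0.2169·√99/√0.952954 = 2.211.
df = n − 2 = 99.
Two-sided p ≈ 0.0294, which is ≥ 0.025, so fail to reject H₀.
The data do not give significant evidence of a linear association between saturated fat intake and cholesterol level.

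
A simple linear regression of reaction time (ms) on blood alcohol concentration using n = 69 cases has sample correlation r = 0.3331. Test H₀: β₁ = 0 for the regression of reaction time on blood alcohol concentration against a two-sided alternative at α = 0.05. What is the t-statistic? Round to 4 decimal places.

t = r·√(n − 2)/√(1 − r²) = 0.3331·√67/√0.889044 = 2.8917.
df = n − 2 = 67.
Two-sided p ≈ 0.0052, which is < 0.05, so reject H₀.
There is evidence of a linear association between blood alcohol concentration and reaction time.

t = 2.8917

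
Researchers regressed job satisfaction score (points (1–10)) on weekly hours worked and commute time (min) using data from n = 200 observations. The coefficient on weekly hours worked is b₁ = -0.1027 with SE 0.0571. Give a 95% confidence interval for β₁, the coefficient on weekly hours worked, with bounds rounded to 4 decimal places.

(-0.2153, 0.0099)

df = n − k − 1 = 200 − 2 − 1 = 197.
t* = t_{0.025, 197} = 1.972079.
Margin = t* × SE = 1.972079 × 0.0571 = 0.112606.
CI: -0.1027 ± 0.112606 → (-0.2153, 0.0099).
With 95% confidence, each one-unit increase in weekly hours worked is associated with a change of between -0.2153 and 0.0099 points (1–10) in job satisfaction score, holding the other predictors fixed.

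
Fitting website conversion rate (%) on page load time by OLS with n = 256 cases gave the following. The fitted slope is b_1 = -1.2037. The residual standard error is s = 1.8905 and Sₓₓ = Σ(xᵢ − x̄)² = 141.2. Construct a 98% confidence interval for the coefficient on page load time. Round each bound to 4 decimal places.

(-1.5762, -0.8312)

SE(b_1) = s/√Sₓₓ = 1.8905/√141.2 = 0.159096.
df = n − 2 = 254.
t* = t_{0.01, 254} = 2.341118.
Margin = t* × SE = 2.341118 × 0.159096 = 0.372463.
CI: -1.2037 ± 0.372463 → (-1.5762, -0.8312).
With 98% confidence, each one-unit increase in page load time is associated with a change of between -1.5762 and -0.8312 % in website conversion rate.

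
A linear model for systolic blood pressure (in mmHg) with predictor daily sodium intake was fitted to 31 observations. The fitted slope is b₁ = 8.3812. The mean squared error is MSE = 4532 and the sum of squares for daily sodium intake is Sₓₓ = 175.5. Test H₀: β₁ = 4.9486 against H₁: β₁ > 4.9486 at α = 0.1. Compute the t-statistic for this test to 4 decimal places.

SE(b₁) = √(MSE/Sₓₓ) = √(4532/175.5) = 5.08167.
t = (8.3812 − 4.9486) / 5.08167 = 0.6755.
df = n − 2 = 29.
One-sided p ≈ 0.2524, which is ≥ 0.1, so fail to reject H₀.
The data do not give significant evidence that the true slope on daily sodium intake exceeds 4.9486 mmHg per unit.

t = 0.6755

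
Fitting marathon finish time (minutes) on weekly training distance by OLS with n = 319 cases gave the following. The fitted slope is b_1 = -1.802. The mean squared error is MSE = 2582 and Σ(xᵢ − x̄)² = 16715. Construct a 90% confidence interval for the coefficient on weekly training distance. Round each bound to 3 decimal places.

SE(b_1) = √(MSE/Sₓₓ) = √(2582/16715) = 0.393029.
df = n − 2 = 317.
t* = t_{0.05, 317} = 1.649675.
Margin = t* × SE = 1.649675 × 0.393029 = 0.64837.
CI: -1.802 ± 0.64837 → (-2.450, -1.154).
With 90% confidence, each one-unit increase in weekly training distance is associated with a change of between -2.450 and -1.154 minutes in marathon finish time.

(-2.450, -1.154)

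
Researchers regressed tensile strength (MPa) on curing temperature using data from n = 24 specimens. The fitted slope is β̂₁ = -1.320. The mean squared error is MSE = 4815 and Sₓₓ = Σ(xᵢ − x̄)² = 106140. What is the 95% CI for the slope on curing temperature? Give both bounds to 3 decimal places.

SE(β̂₁) = √(MSE/Sₓₓ) = √(4815/106140) = 0.21299.
df = n − 2 = 22.
t* = t_{0.025, 22} = 2.073873.
Margin = t* × SE = 2.073873 × 0.21299 = 0.44171.
CI: -1.320 ± 0.44171 → (-1.762, -0.878).
With 95% confidence, each one-unit increase in curing temperature is associated with a change of between -1.762 and -0.878 MPa in tensile strength.

(-1.762, -0.878)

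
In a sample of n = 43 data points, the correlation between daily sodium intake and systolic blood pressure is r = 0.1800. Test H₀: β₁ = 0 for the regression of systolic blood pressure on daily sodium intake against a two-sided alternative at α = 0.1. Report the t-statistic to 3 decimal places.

t = 1.172

t = r·√(n − 2)/√(1 − r²) = 0.1800·√41/√0.9676 = 1.172.
df = n − 2 = 41.
Two-sided p ≈ 0.2481, which is ≥ 0.1, so fail to reject H₀.
The data do not give significant evidence of a linear association between daily sodium intake and systolic blood pressure.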